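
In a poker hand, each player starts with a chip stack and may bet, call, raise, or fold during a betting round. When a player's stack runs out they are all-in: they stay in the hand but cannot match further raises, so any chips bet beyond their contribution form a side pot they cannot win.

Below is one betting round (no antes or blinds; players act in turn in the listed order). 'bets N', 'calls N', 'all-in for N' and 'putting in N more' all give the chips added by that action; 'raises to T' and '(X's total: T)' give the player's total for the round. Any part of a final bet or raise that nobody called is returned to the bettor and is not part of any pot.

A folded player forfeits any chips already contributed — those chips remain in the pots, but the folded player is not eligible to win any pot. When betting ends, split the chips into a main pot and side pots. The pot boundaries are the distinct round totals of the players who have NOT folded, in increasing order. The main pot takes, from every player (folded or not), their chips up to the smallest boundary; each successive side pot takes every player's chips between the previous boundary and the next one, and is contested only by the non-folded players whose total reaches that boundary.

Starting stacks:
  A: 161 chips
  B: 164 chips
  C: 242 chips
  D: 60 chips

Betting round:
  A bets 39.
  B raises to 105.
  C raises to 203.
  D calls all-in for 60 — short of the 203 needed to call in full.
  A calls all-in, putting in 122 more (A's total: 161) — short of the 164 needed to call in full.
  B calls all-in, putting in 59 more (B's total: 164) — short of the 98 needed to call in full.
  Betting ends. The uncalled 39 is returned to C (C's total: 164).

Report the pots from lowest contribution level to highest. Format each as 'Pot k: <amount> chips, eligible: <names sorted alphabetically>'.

Pot 1: 240 chips, eligible: A, B, C, D
Pot 2: 303 chips, eligible: A, B, C
Pot 3: 6 chips, eligible: B, C

Derivation:
Contributions (after 39 returned to C): A=161, B=164, C=164, D=60
Pot levels (distinct totals of non-folded players): 60, 161, 164
Layer 1-60: 60 each from A, B, C, D = 60*4 = 240 chips; eligible A, B, C, D
Layer 61-161: 101 each from A, B, C = 101*3 = 303 chips; eligible A, B, C
Layer 162-164: 3 each from B, C = 3*2 = 6 chips; eligible B, C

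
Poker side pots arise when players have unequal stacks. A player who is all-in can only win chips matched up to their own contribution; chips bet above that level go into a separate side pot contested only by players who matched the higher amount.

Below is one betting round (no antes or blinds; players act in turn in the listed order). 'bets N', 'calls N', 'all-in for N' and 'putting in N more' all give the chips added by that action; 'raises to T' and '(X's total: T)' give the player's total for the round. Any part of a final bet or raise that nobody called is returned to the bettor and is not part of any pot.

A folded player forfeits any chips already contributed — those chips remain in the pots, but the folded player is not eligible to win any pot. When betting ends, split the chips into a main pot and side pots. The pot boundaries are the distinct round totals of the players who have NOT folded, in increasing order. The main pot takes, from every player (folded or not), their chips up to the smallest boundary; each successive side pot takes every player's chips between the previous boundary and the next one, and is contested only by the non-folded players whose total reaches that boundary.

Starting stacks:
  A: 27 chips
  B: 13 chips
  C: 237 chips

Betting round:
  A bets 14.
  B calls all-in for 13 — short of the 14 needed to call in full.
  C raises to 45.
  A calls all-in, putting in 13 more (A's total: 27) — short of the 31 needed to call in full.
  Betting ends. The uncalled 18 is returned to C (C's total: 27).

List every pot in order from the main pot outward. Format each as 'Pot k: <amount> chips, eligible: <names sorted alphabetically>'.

Pot 1: 39 chips, eligible: A, B, C
Pot 2: 28 chips, eligible: A, C

Derivation:
Contributions (after 18 returned to C): A=27, B=13, C=27
Pot levels (distinct totals of non-folded players): 13, 27
Layer 1-13: 13 each from A, B, C = 13*3 = 39 chips; eligible A, B, C
Layer 14-27: 14 each from A, C = 14*2 = 28 chips; eligible A, C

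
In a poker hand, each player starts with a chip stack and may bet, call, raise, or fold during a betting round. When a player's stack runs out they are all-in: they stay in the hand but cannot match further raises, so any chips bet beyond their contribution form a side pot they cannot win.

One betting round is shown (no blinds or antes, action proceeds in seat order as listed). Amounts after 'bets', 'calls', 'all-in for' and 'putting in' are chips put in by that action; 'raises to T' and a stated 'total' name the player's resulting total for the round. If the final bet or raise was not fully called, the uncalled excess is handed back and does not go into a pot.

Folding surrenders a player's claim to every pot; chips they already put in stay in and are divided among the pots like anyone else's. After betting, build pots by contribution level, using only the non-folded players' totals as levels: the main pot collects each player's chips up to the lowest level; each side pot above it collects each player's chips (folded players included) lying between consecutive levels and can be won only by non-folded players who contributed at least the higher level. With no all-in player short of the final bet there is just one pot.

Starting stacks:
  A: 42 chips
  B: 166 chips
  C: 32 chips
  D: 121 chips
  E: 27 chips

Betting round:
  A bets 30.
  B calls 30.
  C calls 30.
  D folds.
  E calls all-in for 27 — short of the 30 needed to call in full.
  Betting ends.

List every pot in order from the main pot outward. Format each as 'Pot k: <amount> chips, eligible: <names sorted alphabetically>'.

Pot 1: 108 chips, eligible: A, B, C, E
Pot 2: 9 chips, eligible: A, B, C

Derivation:
Contributions: A=30, B=30, C=30, E=27
Folded: D
Pot levels (distinct totals of non-folded players): 27, 30
Layer 1-27: 27 each from A, B, C, E = 27*4 = 108 chips; eligible A, B, C, E
Layer 28-30: 3 each from A, B, C = 3*3 = 9 chips; eligible A, B, C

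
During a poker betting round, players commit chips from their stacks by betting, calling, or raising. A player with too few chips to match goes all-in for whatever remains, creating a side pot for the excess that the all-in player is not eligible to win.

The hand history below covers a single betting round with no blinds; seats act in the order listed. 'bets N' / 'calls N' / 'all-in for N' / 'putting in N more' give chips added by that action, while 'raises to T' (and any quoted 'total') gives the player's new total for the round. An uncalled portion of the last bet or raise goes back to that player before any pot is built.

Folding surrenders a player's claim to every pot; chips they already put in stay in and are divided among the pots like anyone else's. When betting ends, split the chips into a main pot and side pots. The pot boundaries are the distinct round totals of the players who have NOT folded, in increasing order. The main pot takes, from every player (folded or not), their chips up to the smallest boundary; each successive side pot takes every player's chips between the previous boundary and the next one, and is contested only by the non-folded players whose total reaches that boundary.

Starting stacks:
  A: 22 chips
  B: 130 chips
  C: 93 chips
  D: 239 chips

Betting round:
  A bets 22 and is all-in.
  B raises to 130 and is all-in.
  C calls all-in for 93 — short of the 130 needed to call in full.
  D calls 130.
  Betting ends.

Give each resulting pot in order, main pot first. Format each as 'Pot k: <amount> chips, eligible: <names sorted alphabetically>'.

Pot 1: 88 chips, eligible: A, B, C, D
Pot 2: 213 chips, eligible: B, C, D
Pot 3: 74 chips, eligible: B, D

Derivation:
Contributions: A=22, B=130, C=93, D=130
Pot levels (distinct totals of non-folded players): 22, 93, 130
Layer 1-22: 22 each from A, B, C, D = 22*4 = 88 chips; eligible A, B, C, D
Layer 23-93: 71 each from B, C, D = 71*3 = 213 chips; eligible B, C, D
Layer 94-130: 37 each from B, D = 37*2 = 74 chips; eligible B, D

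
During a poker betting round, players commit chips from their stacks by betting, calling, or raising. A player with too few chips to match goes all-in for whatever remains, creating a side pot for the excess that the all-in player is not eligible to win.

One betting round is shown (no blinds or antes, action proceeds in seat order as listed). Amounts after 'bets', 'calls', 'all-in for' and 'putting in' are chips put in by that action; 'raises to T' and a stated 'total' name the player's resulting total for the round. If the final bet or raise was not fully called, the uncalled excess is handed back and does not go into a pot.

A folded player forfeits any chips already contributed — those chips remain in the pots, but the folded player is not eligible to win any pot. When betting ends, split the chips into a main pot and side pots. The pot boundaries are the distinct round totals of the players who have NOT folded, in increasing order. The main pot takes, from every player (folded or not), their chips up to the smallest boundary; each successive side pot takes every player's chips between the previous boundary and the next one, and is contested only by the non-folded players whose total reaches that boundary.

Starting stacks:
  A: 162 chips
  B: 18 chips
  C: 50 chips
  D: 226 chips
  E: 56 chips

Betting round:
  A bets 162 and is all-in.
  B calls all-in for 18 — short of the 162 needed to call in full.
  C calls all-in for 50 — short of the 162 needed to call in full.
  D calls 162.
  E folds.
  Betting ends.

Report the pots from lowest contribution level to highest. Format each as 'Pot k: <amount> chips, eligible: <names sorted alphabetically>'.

Contributions: A=162, B=18, C=50, D=162
Folded: E
Pot levels (distinct totals of non-folded players): 18, 50, 162
Layer 1-18: 18 each from A, B, C, D = 18*4 = 72 chips; eligible A, B, C, D
Layer 19-50: 32 each from A, C, D = 32*3 = 96 chips; eligible A, C, D
Layer 51-162: 112 each from A, D = 112*2 = 224 chips; eligible A, D

Pot 1: 72 chips, eligible: A, B, C, D
Pot 2: 96 chips, eligible: A, C, D
Pot 3: 224 chips, eligible: A, D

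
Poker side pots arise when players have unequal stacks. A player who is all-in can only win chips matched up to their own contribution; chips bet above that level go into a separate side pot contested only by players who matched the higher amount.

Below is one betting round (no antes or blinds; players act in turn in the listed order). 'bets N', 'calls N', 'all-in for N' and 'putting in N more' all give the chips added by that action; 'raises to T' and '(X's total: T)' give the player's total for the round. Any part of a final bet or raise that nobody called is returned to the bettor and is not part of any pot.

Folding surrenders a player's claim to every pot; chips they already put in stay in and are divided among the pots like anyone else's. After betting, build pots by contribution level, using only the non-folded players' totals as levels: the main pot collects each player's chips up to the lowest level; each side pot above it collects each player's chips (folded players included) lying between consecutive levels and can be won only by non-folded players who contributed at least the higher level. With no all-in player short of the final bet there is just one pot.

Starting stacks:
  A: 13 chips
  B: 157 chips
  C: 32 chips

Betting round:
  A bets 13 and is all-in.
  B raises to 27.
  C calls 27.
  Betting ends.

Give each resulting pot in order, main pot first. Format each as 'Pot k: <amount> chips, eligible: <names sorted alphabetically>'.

Contributions: A=13, B=27, C=27
Pot levels (distinct totals of non-folded players): 13, 27
Layer 1-13: 13 each from A, B, C = 13*3 = 39 chips; eligible A, B, C
Layer 14-27: 14 each from B, C = 14*2 = 28 chips; eligible B, C

Pot 1: 39 chips, eligible: A, B, C
Pot 2: 28 chips, eligible: B, C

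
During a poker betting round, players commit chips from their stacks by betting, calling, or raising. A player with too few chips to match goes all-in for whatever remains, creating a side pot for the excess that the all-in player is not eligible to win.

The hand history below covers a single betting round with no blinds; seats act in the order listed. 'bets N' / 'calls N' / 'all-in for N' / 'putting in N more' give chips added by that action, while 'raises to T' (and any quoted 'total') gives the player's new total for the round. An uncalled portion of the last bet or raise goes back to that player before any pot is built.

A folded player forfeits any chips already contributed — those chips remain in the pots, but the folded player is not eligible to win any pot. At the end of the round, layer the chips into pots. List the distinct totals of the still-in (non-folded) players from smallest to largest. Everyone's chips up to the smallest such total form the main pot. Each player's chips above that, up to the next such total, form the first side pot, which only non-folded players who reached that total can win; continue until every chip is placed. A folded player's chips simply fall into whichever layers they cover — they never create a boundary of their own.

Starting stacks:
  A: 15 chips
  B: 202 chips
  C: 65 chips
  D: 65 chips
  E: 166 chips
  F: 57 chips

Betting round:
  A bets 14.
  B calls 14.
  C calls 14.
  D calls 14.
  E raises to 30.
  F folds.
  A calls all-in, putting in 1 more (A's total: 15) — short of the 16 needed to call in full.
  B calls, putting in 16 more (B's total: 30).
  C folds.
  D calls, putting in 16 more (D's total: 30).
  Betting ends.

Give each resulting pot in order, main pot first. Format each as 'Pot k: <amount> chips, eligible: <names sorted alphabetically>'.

Contributions: A=15, B=30, C=14, D=30, E=30
Folded: C, F
Pot levels (distinct totals of non-folded players): 15, 30
Layer 1-15: A 15 + B 15 + C 14 + D 15 + E 15 = 74 chips; eligible A, B, D, E
Layer 16-30: 15 each from B, D, E = 15*3 = 45 chips; eligible B, D, E

Pot 1: 74 chips, eligible: A, B, D, E
Pot 2: 45 chips, eligible: B, D, E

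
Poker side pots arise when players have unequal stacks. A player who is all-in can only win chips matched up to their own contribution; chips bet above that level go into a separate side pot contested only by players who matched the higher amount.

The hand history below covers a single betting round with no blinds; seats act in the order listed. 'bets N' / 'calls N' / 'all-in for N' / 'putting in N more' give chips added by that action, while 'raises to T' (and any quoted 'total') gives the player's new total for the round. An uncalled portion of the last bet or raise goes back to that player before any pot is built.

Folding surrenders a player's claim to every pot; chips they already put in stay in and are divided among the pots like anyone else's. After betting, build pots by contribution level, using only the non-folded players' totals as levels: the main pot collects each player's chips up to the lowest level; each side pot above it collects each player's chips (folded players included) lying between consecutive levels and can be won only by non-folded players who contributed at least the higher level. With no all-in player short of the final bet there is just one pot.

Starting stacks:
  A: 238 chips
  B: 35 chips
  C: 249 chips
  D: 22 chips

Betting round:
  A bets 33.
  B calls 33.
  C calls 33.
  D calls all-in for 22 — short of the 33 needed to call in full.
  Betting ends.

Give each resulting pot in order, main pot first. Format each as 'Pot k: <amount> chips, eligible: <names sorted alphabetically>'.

Contributions: A=33, B=33, C=33, D=22
Pot levels (distinct totals of non-folded players): 22, 33
Layer 1-22: 22 each from A, B, C, D = 22*4 = 88 chips; eligible A, B, C, D
Layer 23-33: 11 each from A, B, C = 11*3 = 33 chips; eligible A, B, C

Pot 1: 88 chips, eligible: A, B, C, D
Pot 2: 33 chips, eligible: A, B, C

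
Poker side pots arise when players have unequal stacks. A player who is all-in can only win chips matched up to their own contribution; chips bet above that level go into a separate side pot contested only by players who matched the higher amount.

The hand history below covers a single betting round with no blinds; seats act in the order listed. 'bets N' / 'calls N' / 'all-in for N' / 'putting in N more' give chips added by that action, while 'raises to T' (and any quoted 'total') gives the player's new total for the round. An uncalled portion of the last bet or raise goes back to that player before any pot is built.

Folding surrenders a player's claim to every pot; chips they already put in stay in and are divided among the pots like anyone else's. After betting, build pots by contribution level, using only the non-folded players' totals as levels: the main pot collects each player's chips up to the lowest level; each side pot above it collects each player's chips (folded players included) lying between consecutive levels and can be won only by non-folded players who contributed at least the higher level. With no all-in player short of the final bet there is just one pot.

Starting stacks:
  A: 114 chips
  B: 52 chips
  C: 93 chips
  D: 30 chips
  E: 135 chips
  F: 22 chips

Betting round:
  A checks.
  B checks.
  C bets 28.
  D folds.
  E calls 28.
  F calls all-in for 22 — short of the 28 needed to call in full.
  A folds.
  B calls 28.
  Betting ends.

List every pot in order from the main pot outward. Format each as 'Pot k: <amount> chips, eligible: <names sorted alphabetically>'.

Pot 1: 88 chips, eligible: B, C, E, F
Pot 2: 18 chips, eligible: B, C, E

Derivation:
Contributions: B=28, C=28, E=28, F=22
Folded: A, D
Pot levels (distinct totals of non-folded players): 22, 28
Layer 1-22: 22 each from B, C, E, F = 22*4 = 88 chips; eligible B, C, E, F
Layer 23-28: 6 each from B, C, E = 6*3 = 18 chips; eligible B, C, E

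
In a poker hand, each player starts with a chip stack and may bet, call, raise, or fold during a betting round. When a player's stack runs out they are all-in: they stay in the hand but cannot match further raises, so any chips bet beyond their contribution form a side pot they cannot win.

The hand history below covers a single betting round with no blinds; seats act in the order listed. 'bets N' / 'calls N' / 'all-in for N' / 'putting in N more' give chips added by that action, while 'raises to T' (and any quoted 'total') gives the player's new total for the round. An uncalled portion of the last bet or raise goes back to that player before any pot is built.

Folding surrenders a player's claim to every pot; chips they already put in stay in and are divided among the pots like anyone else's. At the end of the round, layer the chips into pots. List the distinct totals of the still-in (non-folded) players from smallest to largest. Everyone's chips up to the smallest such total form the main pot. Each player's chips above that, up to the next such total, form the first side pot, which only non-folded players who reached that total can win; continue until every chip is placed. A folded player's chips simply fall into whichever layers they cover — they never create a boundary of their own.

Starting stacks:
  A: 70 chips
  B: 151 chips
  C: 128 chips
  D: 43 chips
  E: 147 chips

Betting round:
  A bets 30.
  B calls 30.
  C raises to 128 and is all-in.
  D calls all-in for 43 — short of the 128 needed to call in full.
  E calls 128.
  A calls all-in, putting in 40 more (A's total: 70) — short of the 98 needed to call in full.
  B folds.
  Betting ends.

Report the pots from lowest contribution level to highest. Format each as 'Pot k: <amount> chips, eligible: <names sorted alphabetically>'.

Contributions: A=70, B=30, C=128, D=43, E=128
Folded: B
Pot levels (distinct totals of non-folded players): 43, 70, 128
Layer 1-43: A 43 + B 30 + C 43 + D 43 + E 43 = 202 chips; eligible A, C, D, E
Layer 44-70: 27 each from A, C, E = 27*3 = 81 chips; eligible A, C, E
Layer 71-128: 58 each from C, E = 58*2 = 116 chips; eligible C, E

Pot 1: 202 chips, eligible: A, C, D, E
Pot 2: 81 chips, eligible: A, C, E
Pot 3: 116 chips, eligible: C, E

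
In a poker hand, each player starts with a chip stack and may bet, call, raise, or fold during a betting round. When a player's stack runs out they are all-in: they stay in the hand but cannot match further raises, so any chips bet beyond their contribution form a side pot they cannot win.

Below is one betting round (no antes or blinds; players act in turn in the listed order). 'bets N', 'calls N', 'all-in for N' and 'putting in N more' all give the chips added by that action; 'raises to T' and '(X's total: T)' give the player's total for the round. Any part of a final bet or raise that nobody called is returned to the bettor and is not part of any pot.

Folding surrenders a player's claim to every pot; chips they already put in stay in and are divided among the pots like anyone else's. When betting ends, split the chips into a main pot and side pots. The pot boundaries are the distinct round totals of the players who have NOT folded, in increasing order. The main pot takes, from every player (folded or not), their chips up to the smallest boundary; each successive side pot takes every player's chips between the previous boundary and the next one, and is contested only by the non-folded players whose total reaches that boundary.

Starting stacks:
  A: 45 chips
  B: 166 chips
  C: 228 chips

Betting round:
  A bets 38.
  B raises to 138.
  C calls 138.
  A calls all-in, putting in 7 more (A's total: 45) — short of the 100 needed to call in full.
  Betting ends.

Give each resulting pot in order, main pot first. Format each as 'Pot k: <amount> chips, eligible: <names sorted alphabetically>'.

Pot 1: 135 chips, eligible: A, B, C
Pot 2: 186 chips, eligible: B, C

Derivation:
Contributions: A=45, B=138, C=138
Pot levels (distinct totals of non-folded players): 45, 138
Layer 1-45: 45 each from A, B, C = 45*3 = 135 chips; eligible A, B, C
Layer 46-138: 93 each from B, C = 93*2 = 186 chips; eligible B, C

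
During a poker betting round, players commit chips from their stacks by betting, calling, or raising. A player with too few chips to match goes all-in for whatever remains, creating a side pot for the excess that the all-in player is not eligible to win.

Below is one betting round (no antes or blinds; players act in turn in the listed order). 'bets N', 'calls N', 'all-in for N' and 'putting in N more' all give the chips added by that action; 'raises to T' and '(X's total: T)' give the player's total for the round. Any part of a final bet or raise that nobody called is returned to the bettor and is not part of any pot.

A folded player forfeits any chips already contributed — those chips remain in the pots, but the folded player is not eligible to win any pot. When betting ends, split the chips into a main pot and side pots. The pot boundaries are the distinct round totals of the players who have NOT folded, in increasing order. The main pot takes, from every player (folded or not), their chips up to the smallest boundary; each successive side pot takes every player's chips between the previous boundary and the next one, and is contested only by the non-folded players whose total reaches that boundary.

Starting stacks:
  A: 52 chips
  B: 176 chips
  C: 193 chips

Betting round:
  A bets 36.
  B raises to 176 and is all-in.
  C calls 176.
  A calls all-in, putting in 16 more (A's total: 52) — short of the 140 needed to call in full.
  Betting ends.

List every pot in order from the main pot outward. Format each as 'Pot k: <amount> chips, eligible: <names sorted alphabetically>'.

Contributions: A=52, B=176, C=176
Pot levels (distinct totals of non-folded players): 52, 176
Layer 1-52: 52 each from A, B, C = 52*3 = 156 chips; eligible A, B, C
Layer 53-176: 124 each from B, C = 124*2 = 248 chips; eligible B, C

Pot 1: 156 chips, eligible: A, B, C
Pot 2: 248 chips, eligible: B, C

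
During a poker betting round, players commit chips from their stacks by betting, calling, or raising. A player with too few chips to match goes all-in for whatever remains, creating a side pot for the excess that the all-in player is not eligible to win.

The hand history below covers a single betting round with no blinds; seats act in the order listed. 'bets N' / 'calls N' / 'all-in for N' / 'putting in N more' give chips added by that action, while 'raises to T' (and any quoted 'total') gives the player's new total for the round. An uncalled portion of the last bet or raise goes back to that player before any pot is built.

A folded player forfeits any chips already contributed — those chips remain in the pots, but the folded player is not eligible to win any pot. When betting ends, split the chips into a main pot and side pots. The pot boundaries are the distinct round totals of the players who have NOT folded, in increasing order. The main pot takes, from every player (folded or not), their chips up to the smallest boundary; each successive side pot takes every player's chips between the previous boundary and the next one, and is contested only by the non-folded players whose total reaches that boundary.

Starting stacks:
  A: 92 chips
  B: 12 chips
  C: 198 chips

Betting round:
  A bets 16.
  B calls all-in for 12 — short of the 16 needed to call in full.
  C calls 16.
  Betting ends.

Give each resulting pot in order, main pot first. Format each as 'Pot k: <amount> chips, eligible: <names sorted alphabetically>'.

Contributions: A=16, B=12, C=16
Pot levels (distinct totals of non-folded players): 12, 16
Layer 1-12: 12 each from A, B, C = 12*3 = 36 chips; eligible A, B, C
Layer 13-16: 4 each from A, C = 4*2 = 8 chips; eligible A, C

Pot 1: 36 chips, eligible: A, B, C
Pot 2: 8 chips, eligible: A, C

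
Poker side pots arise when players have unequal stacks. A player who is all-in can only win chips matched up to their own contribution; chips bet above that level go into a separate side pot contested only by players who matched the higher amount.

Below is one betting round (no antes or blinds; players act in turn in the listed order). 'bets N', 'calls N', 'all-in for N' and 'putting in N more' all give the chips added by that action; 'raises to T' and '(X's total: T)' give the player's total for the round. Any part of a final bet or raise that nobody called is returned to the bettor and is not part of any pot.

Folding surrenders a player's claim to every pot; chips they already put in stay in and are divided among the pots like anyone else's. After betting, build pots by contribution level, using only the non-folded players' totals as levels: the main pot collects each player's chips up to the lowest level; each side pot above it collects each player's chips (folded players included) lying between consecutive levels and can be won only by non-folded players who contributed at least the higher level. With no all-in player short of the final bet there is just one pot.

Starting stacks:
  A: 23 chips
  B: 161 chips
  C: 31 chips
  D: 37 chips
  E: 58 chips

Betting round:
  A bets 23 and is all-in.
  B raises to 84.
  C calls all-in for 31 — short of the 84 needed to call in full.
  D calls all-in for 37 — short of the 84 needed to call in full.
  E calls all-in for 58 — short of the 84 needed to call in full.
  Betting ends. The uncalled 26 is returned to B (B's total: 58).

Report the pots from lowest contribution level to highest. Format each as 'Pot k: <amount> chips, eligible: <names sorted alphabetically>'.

Pot 1: 115 chips, eligible: A, B, C, D, E
Pot 2: 32 chips, eligible: B, C, D, E
Pot 3: 18 chips, eligible: B, D, E
Pot 4: 42 chips, eligible: B, E

Derivation:
Contributions (after 26 returned to B): A=23, B=58, C=31, D=37, E=58
Pot levels (distinct totals of non-folded players): 23, 31, 37, 58
Layer 1-23: 23 each from A, B, C, D, E = 23*5 = 115 chips; eligible A, B, C, D, E
Layer 24-31: 8 each from B, C, D, E = 8*4 = 32 chips; eligible B, C, D, E
Layer 32-37: 6 each from B, D, E = 6*3 = 18 chips; eligible B, D, E
Layer 38-58: 21 each from B, E = 21*2 = 42 chips; eligible B, E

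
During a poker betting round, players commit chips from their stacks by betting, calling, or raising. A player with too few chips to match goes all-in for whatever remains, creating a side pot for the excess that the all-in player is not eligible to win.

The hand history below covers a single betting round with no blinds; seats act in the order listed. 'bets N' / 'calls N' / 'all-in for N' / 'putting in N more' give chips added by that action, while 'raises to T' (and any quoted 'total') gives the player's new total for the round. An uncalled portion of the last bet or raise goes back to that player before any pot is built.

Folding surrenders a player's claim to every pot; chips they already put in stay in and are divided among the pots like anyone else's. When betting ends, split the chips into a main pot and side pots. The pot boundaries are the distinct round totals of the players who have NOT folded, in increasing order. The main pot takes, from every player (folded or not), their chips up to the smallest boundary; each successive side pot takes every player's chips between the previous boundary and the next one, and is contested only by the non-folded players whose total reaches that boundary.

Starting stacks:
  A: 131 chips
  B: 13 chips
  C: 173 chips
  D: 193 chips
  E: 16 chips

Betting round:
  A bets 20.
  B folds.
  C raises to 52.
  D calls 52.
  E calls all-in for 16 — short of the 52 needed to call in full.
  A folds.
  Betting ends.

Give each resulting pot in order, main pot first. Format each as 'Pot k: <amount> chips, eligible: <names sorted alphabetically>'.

Contributions: A=20, C=52, D=52, E=16
Folded: A, B
Pot levels (distinct totals of non-folded players): 16, 52
Layer 1-16: 16 each from A, C, D, E = 16*4 = 64 chips; eligible C, D, E
Layer 17-52: A 4 + C 36 + D 36 = 76 chips; eligible C, D

Pot 1: 64 chips, eligible: C, D, E
Pot 2: 76 chips, eligible: C, D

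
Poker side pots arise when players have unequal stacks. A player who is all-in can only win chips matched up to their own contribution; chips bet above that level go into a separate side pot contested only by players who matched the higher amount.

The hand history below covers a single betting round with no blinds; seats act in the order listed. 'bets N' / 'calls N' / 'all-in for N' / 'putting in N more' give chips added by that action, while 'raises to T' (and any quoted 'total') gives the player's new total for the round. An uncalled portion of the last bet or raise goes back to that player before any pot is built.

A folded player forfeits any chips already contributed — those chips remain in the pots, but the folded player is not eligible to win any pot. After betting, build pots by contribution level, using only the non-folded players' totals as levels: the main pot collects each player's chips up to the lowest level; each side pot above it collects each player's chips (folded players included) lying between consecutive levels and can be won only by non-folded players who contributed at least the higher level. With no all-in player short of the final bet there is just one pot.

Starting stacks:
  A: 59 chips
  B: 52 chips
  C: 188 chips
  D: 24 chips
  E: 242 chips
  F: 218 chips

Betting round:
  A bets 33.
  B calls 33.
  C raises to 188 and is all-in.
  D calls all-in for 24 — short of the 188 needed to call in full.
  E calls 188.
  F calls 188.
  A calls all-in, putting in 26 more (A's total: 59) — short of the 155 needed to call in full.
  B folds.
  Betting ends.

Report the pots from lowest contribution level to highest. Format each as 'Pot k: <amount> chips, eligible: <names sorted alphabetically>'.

Contributions: A=59, B=33, C=188, D=24, E=188, F=188
Folded: B
Pot levels (distinct totals of non-folded players): 24, 59, 188
Layer 1-24: 24 each from A, B, C, D, E, F = 24*6 = 144 chips; eligible A, C, D, E, F
Layer 25-59: A 35 + B 9 + C 35 + E 35 + F 35 = 149 chips; eligible A, C, E, F
Layer 60-188: 129 each from C, E, F = 129*3 = 387 chips; eligible C, E, F

Pot 1: 144 chips, eligible: A, C, D, E, F
Pot 2: 149 chips, eligible: A, C, E, F
Pot 3: 387 chips, eligible: C, E, F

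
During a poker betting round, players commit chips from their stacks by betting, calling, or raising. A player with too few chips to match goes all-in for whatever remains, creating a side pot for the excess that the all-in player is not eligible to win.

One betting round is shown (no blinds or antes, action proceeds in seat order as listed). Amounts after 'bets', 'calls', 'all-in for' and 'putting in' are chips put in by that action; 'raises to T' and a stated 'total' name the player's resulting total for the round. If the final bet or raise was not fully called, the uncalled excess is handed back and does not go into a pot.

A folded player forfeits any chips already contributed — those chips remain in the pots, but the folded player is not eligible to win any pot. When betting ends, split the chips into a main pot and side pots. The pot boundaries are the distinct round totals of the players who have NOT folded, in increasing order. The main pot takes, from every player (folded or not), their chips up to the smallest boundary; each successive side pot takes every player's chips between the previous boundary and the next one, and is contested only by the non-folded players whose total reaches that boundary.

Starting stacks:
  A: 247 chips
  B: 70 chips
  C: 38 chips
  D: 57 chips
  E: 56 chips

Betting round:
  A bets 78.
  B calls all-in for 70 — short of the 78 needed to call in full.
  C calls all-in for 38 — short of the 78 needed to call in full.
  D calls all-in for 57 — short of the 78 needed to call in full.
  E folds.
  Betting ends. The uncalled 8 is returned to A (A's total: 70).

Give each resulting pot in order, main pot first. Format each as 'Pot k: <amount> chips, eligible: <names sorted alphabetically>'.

Contributions (after 8 returned to A): A=70, B=70, C=38, D=57
Folded: E
Pot levels (distinct totals of non-folded players): 38, 57, 70
Layer 1-38: 38 each from A, B, C, D = 38*4 = 152 chips; eligible A, B, C, D
Layer 39-57: 19 each from A, B, D = 19*3 = 57 chips; eligible A, B, D
Layer 58-70: 13 each from A, B = 13*2 = 26 chips; eligible A, B

Pot 1: 152 chips, eligible: A, B, C, D
Pot 2: 57 chips, eligible: A, B, D
Pot 3: 26 chips, eligible: A, B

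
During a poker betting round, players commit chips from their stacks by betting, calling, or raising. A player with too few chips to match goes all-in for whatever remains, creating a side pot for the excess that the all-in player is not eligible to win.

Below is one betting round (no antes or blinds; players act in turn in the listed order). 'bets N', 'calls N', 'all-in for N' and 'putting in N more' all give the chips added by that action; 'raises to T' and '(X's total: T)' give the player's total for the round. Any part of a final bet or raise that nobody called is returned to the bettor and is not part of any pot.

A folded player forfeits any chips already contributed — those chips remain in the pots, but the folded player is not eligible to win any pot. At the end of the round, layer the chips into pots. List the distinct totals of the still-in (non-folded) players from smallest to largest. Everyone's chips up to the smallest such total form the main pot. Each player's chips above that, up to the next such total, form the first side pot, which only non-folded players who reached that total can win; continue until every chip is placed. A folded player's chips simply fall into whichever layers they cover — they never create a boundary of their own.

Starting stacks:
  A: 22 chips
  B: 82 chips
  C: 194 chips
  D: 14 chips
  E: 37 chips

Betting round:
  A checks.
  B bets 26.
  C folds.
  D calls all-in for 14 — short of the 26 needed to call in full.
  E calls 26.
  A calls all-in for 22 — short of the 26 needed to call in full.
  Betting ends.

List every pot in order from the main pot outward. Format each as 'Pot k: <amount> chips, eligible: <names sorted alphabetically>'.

Pot 1: 56 chips, eligible: A, B, D, E
Pot 2: 24 chips, eligible: A, B, E
Pot 3: 8 chips, eligible: B, E

Derivation:
Contributions: A=22, B=26, D=14, E=26
Folded: C
Pot levels (distinct totals of non-folded players): 14, 22, 26
Layer 1-14: 14 each from A, B, D, E = 14*4 = 56 chips; eligible A, B, D, E
Layer 15-22: 8 each from A, B, E = 8*3 = 24 chips; eligible A, B, E
Layer 23-26: 4 each from B, E = 4*2 = 8 chips; eligible B, E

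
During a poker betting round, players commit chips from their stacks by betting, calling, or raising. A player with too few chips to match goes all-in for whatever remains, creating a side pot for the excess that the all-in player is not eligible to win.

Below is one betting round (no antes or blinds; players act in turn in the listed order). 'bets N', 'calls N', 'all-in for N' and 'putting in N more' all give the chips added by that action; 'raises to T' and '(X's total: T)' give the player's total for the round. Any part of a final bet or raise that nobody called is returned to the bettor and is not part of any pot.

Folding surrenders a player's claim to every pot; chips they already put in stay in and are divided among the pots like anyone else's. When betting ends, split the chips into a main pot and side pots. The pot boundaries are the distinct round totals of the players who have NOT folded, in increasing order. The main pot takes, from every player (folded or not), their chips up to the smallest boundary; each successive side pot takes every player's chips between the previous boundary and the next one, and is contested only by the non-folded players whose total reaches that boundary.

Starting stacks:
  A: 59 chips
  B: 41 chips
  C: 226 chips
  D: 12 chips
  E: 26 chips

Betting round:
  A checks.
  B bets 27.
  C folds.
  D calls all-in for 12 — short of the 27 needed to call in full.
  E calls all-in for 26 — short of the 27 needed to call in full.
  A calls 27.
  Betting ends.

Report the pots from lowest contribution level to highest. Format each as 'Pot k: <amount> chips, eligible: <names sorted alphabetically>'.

Pot 1: 48 chips, eligible: A, B, D, E
Pot 2: 42 chips, eligible: A, B, E
Pot 3: 2 chips, eligible: A, B

Derivation:
Contributions: A=27, B=27, D=12, E=26
Folded: C
Pot levels (distinct totals of non-folded players): 12, 26, 27
Layer 1-12: 12 each from A, B, D, E = 12*4 = 48 chips; eligible A, B, D, E
Layer 13-26: 14 each from A, B, E = 14*3 = 42 chips; eligible A, B, E
Layer 27-27: 1 each from A, B = 1*2 = 2 chips; eligible A, B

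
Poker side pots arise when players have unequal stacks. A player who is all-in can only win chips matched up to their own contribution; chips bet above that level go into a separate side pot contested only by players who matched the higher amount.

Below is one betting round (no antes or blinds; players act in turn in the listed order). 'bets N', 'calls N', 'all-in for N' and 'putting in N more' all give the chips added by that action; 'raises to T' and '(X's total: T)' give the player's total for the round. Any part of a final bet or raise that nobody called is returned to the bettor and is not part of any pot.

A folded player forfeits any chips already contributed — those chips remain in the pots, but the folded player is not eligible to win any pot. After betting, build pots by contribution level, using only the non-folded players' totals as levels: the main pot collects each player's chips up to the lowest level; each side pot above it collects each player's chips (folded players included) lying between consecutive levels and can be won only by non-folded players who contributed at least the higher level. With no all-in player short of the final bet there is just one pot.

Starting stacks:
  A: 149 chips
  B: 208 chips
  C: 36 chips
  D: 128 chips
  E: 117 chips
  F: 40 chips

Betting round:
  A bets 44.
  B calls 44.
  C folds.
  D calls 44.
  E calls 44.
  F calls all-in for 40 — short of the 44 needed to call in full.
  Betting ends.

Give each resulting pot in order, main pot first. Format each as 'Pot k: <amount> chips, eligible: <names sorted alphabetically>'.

Pot 1: 200 chips, eligible: A, B, D, E, F
Pot 2: 16 chips, eligible: A, B, D, E

Derivation:
Contributions: A=44, B=44, D=44, E=44, F=40
Folded: C
Pot levels (distinct totals of non-folded players): 40, 44
Layer 1-40: 40 each from A, B, D, E, F = 40*5 = 200 chips; eligible A, B, D, E, F
Layer 41-44: 4 each from A, B, D, E = 4*4 = 16 chips; eligible A, B, D, E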